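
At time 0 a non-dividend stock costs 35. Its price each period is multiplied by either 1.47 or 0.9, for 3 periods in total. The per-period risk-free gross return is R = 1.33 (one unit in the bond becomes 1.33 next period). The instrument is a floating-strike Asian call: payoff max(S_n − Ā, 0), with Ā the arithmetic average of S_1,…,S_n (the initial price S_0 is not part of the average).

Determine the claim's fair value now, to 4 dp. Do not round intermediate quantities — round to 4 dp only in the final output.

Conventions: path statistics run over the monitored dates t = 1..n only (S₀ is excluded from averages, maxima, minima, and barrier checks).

price = 8.0774

Under the martingale measure an up-move has probability p* = 0.7544; value the claim as the probability-weighted average of per-path payoffs, discounted 3 periods at R = 1.33.
Enumerate all 2^3 = 8 price paths (U = up ×1.47, D = down ×0.9); each path with k up-moves has probability p*^k·(1−p*)^(3−k).
DDD: Ā=28.4550, payoff=0.0000, prob=0.014817
UDD: Ā=46.4765, payoff=0.0000, prob=0.045509
DUD: Ā=39.8265, payoff=1.8480, prob=0.045509
UUD: Ā=65.0499, payoff=3.0184, prob=0.139779
DDU: Ā=33.8415, payoff=7.8330, prob=0.045509
UDU: Ā=55.2745, payoff=12.7939, prob=0.139779
DUU: Ā=48.6245, payoff=19.4439, prob=0.139779
UUU: Ā=79.4199, payoff=31.7584, prob=0.429320
Price = Σ prob·payoff / R^3 = 19.003127 / 2.352637 = 8.0774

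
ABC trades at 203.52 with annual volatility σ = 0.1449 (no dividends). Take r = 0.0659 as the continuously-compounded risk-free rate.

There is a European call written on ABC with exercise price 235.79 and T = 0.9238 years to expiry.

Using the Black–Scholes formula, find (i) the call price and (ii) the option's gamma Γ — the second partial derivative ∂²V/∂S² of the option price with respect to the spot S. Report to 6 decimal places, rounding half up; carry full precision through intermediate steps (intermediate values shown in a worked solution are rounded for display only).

price = 4.827732
Γ = 0.012099

σ√T = 0.1449·√0.9238 = 0.139270
d₁ = (ln(S/K) + (r+σ²/2)T) / (σ√T) = (ln(203.52/235.79) + (0.0659+0.1449²/2)·0.9238) / 0.139270 = (-0.147177 + 0.070576) / 0.139270 = -0.550017
d₂ = d₁ − σ√T = -0.550017 − 0.139270 = -0.689287
e^{−rT} = 0.940938
N(d₁) = 0.291154,  N(d₂) = 0.245321
Call price V = S·N(d₁) − K·e^{−rT}·N(d₂) = 59.255638 − 54.427905 = 4.827732
φ(d₁) = (1/√(2π))·e^{−d₁²/2} = 0.342941
Γ = φ(d₁) / (S·σ·√T) = 0.012099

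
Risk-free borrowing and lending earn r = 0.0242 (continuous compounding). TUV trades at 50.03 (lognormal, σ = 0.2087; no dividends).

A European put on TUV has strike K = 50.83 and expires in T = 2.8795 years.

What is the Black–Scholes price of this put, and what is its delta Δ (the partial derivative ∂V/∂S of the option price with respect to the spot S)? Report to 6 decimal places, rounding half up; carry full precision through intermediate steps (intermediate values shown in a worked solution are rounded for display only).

price = 5.614779
Δ = -0.371061

σ√T = 0.2087·√2.8795 = 0.354145
d₁ = (ln(S/K) + (r+σ²/2)T) / (σ√T) = (ln(50.03/50.83) + (0.0242+0.2087²/2)·2.8795) / 0.354145 = (-0.015864 + 0.132393) / 0.354145 = 0.329044
d₂ = d₁ − σ√T = 0.329044 − 0.354145 = -0.025101
e^{−rT} = 0.932689
N(−d₁) = 0.371061,  N(−d₂) = 0.510013
Put price V = K·e^{−rT}·N(−d₂) − S·N(−d₁) = 24.178969 − 18.564190 = 5.614779
Δ = −N(−d₁) = -0.371061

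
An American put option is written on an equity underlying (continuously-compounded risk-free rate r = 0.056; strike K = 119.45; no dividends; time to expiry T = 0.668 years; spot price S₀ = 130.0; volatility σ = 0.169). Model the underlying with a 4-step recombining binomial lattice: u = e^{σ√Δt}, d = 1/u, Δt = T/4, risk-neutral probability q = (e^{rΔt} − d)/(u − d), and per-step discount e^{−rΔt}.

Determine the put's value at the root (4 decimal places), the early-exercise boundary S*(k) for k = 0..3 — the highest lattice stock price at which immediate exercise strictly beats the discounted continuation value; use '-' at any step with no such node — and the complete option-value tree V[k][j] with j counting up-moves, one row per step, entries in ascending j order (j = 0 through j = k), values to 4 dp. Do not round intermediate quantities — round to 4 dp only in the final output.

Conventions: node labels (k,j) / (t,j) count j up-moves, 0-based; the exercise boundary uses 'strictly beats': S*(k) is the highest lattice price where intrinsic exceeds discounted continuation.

price = 2.1129
boundary = - - - 105.6726
tree:
2.1129
4.0745 0.5486
7.6432 1.2326 0.0000
13.7774 2.7692 0.0000 0.0000
20.8291 6.2214 0.0000 0.0000 0.0000

Δt=0.16700, u=1.07150, d=0.93327, q=0.55071, disc=e^(-rΔt)=0.99069
k=4 terminal: V=max(K-S,0) → 20.8291 6.2214 0.0000 0.0000 0.0000
k=3: j=0 S=105.6726 intr=13.7774 cont=12.6655 V=13.7774[EX]; j=1 S=121.3248 intr=0.0000 cont=2.7692 V=2.7692[hold]; j=2 S=139.2955 intr=0.0000 cont=0.0000 V=0.0000[hold]; j=3 S=159.9279 intr=0.0000 cont=0.0000 V=0.0000[hold]  S*(3)=105.6726
k=2: j=0 S=113.2286 intr=6.2214 cont=7.6432 V=7.6432[hold]; j=1 S=130.0000 intr=0.0000 cont=1.2326 V=1.2326[hold]; j=2 S=149.2556 intr=0.0000 cont=0.0000 V=0.0000[hold]  S*(2)=-
k=1: j=0 S=121.3248 intr=0.0000 cont=4.0745 V=4.0745[hold]; j=1 S=139.2955 intr=0.0000 cont=0.5486 V=0.5486[hold]  S*(1)=-
k=0: j=0 S=130.0000 intr=0.0000 cont=2.1129 V=2.1129[hold]  S*(0)=-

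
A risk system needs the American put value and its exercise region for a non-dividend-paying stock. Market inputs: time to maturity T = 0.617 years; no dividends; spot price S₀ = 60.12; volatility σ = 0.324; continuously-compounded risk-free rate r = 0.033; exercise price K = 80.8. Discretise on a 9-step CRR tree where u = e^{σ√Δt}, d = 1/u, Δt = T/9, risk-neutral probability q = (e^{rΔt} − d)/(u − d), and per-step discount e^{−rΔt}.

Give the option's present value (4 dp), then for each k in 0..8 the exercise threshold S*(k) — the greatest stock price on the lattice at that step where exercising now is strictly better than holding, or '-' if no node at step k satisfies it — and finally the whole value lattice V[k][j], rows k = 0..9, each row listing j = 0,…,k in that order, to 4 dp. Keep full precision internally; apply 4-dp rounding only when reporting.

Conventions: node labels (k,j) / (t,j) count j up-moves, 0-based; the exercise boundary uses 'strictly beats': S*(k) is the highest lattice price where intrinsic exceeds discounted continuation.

price = 21.0425
boundary = - 55.2302 50.7380 55.2302 60.1200 55.2302 60.1200 65.4428 71.2368
tree:
21.0425
25.5698 16.4674
30.0620 20.8396 12.0313
34.1887 25.5698 16.0540 7.9353
37.9798 30.0620 20.6800 11.3541 4.4437
41.4626 34.1887 25.5698 15.6636 6.9592 1.8683
44.6621 37.9798 30.0620 20.6800 10.5590 3.2765 0.4236
47.6013 41.4626 34.1887 25.5698 15.3572 5.6560 0.8361 0.0000
50.3015 44.6621 37.9798 30.0620 20.6800 9.5632 1.6500 0.0000 0.0000
52.7821 47.6013 41.4626 34.1887 25.5698 15.3572 3.2562 0.0000 0.0000 0.0000

Δt=0.06856, u=1.08854, d=0.91867, q=0.49214, disc=e^(-rΔt)=0.99774
k=9 terminal: V=max(K-S,0) → 52.7821 47.6013 41.4626 34.1887 25.5698 15.3572 3.2562 0.0000 0.0000 0.0000
k=8: j=0 S=30.4985 intr=50.3015 cont=50.1189 V=50.3015[EX]; j=1 S=36.1379 intr=44.6621 cont=44.4795 V=44.6621[EX]; j=2 S=42.8202 intr=37.9798 cont=37.7972 V=37.9798[EX]; j=3 S=50.7380 intr=30.0620 cont=29.8794 V=30.0620[EX]; j=4 S=60.1200 intr=20.6800 cont=20.4974 V=20.6800[EX]; j=5 S=71.2368 intr=9.5632 cont=9.3806 V=9.5632[EX]; j=6 S=84.4091 intr=0.0000 cont=1.6500 V=1.6500[hold]; j=7 S=100.0172 intr=0.0000 cont=0.0000 V=0.0000[hold]; j=8 S=118.5114 intr=0.0000 cont=0.0000 V=0.0000[hold]  S*(8)=71.2368
k=7: j=0 S=33.1987 intr=47.6013 cont=47.4188 V=47.6013[EX]; j=1 S=39.3374 intr=41.4626 cont=41.2800 V=41.4626[EX]; j=2 S=46.6113 intr=34.1887 cont=34.0061 V=34.1887[EX]; j=3 S=55.2302 intr=25.5698 cont=25.3872 V=25.5698[EX]; j=4 S=65.4428 intr=15.3572 cont=15.1747 V=15.3572[EX]; j=5 S=77.5438 intr=3.2562 cont=5.6560 V=5.6560[hold]; j=6 S=91.8824 intr=0.0000 cont=0.8361 V=0.8361[hold]; j=7 S=108.8723 intr=0.0000 cont=0.0000 V=0.0000[hold]  S*(7)=65.4428
k=6: j=0 S=36.1379 intr=44.6621 cont=44.4795 V=44.6621[EX]; j=1 S=42.8202 intr=37.9798 cont=37.7972 V=37.9798[EX]; j=2 S=50.7380 intr=30.0620 cont=29.8794 V=30.0620[EX]; j=3 S=60.1200 intr=20.6800 cont=20.4974 V=20.6800[EX]; j=4 S=71.2368 intr=9.5632 cont=10.5590 V=10.5590[hold]; j=5 S=84.4091 intr=0.0000 cont=3.2765 V=3.2765[hold]; j=6 S=100.0172 intr=0.0000 cont=0.4236 V=0.4236[hold]  S*(6)=60.1200
k=5: j=0 S=39.3374 intr=41.4626 cont=41.2800 V=41.4626[EX]; j=1 S=46.6113 intr=34.1887 cont=34.0061 V=34.1887[EX]; j=2 S=55.2302 intr=25.5698 cont=25.3872 V=25.5698[EX]; j=3 S=65.4428 intr=15.3572 cont=15.6636 V=15.6636[hold]; j=4 S=77.5438 intr=3.2562 cont=6.9592 V=6.9592[hold]; j=5 S=91.8824 intr=0.0000 cont=1.8683 V=1.8683[hold]  S*(5)=55.2302
k=4: j=0 S=42.8202 intr=37.9798 cont=37.7972 V=37.9798[EX]; j=1 S=50.7380 intr=30.0620 cont=29.8794 V=30.0620[EX]; j=2 S=60.1200 intr=20.6800 cont=20.6478 V=20.6800[EX]; j=3 S=71.2368 intr=9.5632 cont=11.3541 V=11.3541[hold]; j=4 S=84.4091 intr=0.0000 cont=4.4437 V=4.4437[hold]  S*(4)=60.1200
k=3: j=0 S=46.6113 intr=34.1887 cont=34.0061 V=34.1887[EX]; j=1 S=55.2302 intr=25.5698 cont=25.3872 V=25.5698[EX]; j=2 S=65.4428 intr=15.3572 cont=16.0540 V=16.0540[hold]; j=3 S=77.5438 intr=3.2562 cont=7.9353 V=7.9353[hold]  S*(3)=55.2302
k=2: j=0 S=50.7380 intr=30.0620 cont=29.8794 V=30.0620[EX]; j=1 S=60.1200 intr=20.6800 cont=20.8396 V=20.8396[hold]; j=2 S=71.2368 intr=9.5632 cont=12.0313 V=12.0313[hold]  S*(2)=50.7380
k=1: j=0 S=55.2302 intr=25.5698 cont=25.4656 V=25.5698[EX]; j=1 S=65.4428 intr=15.3572 cont=16.4674 V=16.4674[hold]  S*(1)=55.2302
k=0: j=0 S=60.1200 intr=20.6800 cont=21.0425 V=21.0425[hold]  S*(0)=-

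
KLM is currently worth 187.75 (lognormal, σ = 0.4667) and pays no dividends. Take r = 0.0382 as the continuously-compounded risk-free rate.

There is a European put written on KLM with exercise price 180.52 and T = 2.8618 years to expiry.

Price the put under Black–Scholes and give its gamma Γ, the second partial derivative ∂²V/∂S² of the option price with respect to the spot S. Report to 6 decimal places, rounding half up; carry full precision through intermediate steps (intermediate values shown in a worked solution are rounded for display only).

σ√T = 0.4667·√2.8618 = 0.789510
d₁ = (ln(S/K) + (r+σ²/2)T) / (σ√T) = (ln(187.75/180.52) + (0.0382+0.4667²/2)·2.8618) / 0.789510 = (0.039270 + 0.420984) / 0.789510 = 0.582961
d₂ = d₁ − σ√T = 0.582961 − 0.789510 = -0.206549
e^{−rT} = 0.896443
N(−d₁) = 0.279960,  N(−d₂) = 0.581819
Put price V = K·e^{−rT}·N(−d₂) − S·N(−d₁) = 94.153339 − 52.562458 = 41.590882
φ(d₁) = (1/√(2π))·e^{−d₁²/2} = 0.336600
Γ = φ(d₁) / (S·σ·√T) = 0.002271

price = 41.590882
Γ = 0.002271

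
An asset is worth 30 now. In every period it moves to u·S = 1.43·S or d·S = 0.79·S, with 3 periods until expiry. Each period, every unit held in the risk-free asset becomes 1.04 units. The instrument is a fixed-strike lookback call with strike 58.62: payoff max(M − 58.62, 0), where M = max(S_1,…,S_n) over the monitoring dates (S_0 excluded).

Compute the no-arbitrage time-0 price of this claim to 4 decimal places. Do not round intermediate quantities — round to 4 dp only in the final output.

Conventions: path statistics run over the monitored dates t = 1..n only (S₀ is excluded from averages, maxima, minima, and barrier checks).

Risk-neutral up-probability p* = (R−d)/(u−d) = (1.04−0.79)/(1.43−0.79) = 0.3906; the claim prices as the p*-weighted sum of path payoffs discounted by R^3.
Enumerate all 2^3 = 8 price paths (U = up ×1.43, D = down ×0.79); each path with k up-moves has probability p*^k·(1−p*)^(3−k).
DDD: M=23.7000, payoff=0.0000, prob=0.226284
UDD: M=42.9000, payoff=0.0000, prob=0.145054
DUD: M=33.8910, payoff=0.0000, prob=0.145054
UUD: M=61.3470, payoff=2.7270, prob=0.092983
DDU: M=26.7739, payoff=0.0000, prob=0.145054
UDU: M=48.4641, payoff=0.0000, prob=0.092983
DUU: M=48.4641, payoff=0.0000, prob=0.092983
UUU: M=87.7262, payoff=29.1062, prob=0.059605
Price = Σ prob·payoff / R^3 = 1.988431 / 1.124864 = 1.7677

price = 1.7677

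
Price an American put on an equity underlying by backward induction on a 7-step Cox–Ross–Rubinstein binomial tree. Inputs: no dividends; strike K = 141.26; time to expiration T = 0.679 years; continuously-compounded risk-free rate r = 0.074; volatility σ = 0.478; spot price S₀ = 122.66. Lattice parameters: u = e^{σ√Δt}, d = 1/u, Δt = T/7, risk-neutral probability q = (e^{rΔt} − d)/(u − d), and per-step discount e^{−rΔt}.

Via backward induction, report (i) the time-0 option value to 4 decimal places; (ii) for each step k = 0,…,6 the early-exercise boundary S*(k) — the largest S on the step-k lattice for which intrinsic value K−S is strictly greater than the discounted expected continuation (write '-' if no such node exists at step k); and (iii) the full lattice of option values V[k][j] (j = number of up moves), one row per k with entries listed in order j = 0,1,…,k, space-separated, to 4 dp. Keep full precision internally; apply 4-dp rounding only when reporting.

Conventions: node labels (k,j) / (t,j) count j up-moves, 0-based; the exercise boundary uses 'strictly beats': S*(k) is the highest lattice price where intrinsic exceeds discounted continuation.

Δt=0.09700, u=1.16052, d=0.86168, q=0.48696, disc=e^(-rΔt)=0.99285
k=7 terminal: V=max(K-S,0) → 97.9964 82.9919 62.7835 35.5664 0.0000 0.0000 0.0000 0.0000
k=6: j=0 S=50.2084 intr=91.0516 cont=90.0412 V=91.0516[EX]; j=1 S=67.6216 intr=73.6384 cont=72.6281 V=73.6384[EX]; j=2 S=91.0739 intr=50.1861 cont=49.1757 V=50.1861[EX]; j=3 S=122.6600 intr=18.6000 cont=18.1166 V=18.6000[EX]; j=4 S=165.2007 intr=0.0000 cont=0.0000 V=0.0000[hold]; j=5 S=222.4952 intr=0.0000 cont=0.0000 V=0.0000[hold]; j=6 S=299.6604 intr=0.0000 cont=0.0000 V=0.0000[hold]  S*(6)=122.6600
k=5: j=0 S=58.2681 intr=82.9919 cont=81.9816 V=82.9919[EX]; j=1 S=78.4765 intr=62.7835 cont=61.7731 V=62.7835[EX]; j=2 S=105.6936 intr=35.5664 cont=34.5561 V=35.5664[EX]; j=3 S=142.3500 intr=0.0000 cont=9.4744 V=9.4744[hold]; j=4 S=191.7194 intr=0.0000 cont=0.0000 V=0.0000[hold]; j=5 S=258.2111 intr=0.0000 cont=0.0000 V=0.0000[hold]  S*(5)=105.6936
k=4: j=0 S=67.6216 intr=73.6384 cont=72.6281 V=73.6384[EX]; j=1 S=91.0739 intr=50.1861 cont=49.1757 V=50.1861[EX]; j=2 S=122.6600 intr=18.6000 cont=22.6972 V=22.6972[hold]; j=3 S=165.2007 intr=0.0000 cont=4.8260 V=4.8260[hold]; j=4 S=222.4952 intr=0.0000 cont=0.0000 V=0.0000[hold]  S*(4)=91.0739
k=3: j=0 S=78.4765 intr=62.7835 cont=61.7731 V=62.7835[EX]; j=1 S=105.6936 intr=35.5664 cont=36.5370 V=36.5370[hold]; j=2 S=142.3500 intr=0.0000 cont=13.8946 V=13.8946[hold]; j=3 S=191.7194 intr=0.0000 cont=2.4582 V=2.4582[hold]  S*(3)=78.4765
k=2: j=0 S=91.0739 intr=50.1861 cont=49.6450 V=50.1861[EX]; j=1 S=122.6600 intr=18.6000 cont=25.3287 V=25.3287[hold]; j=2 S=165.2007 intr=0.0000 cont=8.2661 V=8.2661[hold]  S*(2)=91.0739
k=1: j=0 S=105.6936 intr=35.5664 cont=37.8092 V=37.8092[hold]; j=1 S=142.3500 intr=0.0000 cont=16.8982 V=16.8982[hold]  S*(1)=-
k=0: j=0 S=122.6600 intr=18.6000 cont=27.4289 V=27.4289[hold]  S*(0)=-

price = 27.4289
boundary = - - 91.0739 78.4765 91.0739 105.6936 122.6600
tree:
27.4289
37.8092 16.8982
50.1861 25.3287 8.2661
62.7835 36.5370 13.8946 2.4582
73.6384 50.1861 22.6972 4.8260 0.0000
82.9919 62.7835 35.5664 9.4744 0.0000 0.0000
91.0516 73.6384 50.1861 18.6000 0.0000 0.0000 0.0000
97.9964 82.9919 62.7835 35.5664 0.0000 0.0000 0.0000 0.0000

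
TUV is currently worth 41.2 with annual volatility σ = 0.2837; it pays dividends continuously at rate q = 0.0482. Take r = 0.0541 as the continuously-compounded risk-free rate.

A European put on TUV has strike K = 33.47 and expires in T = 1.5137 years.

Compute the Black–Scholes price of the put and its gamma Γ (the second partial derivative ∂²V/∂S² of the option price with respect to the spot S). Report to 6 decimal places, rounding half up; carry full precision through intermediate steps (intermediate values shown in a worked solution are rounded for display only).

σ√T = 0.2837·√1.5137 = 0.349043
d₁ = (ln(S/K) + (r−q+σ²/2)T) / (σ√T) = (ln(41.2/33.47) + (0.0541−0.0482+0.2837²/2)·1.5137) / 0.349043 = (0.207789 + 0.069846) / 0.349043 = 0.795418
d₂ = d₁ − σ√T = 0.795418 − 0.349043 = 0.446374
e^{−rT} = 0.921372
e^{−qT} = 0.929638
N(−d₁) = 0.213185,  N(−d₂) = 0.327663
Put price V = K·e^{−rT}·N(−d₂) − S·e^{−qT}·N(−d₁) = 10.104592 − 8.165226 = 1.939366
φ(d₁) = (1/√(2π))·e^{−d₁²/2} = 0.290752
Γ = e^{−qT}·φ(d₁) / (S·σ·√T) = 0.018796

price = 1.939366
Γ = 0.018796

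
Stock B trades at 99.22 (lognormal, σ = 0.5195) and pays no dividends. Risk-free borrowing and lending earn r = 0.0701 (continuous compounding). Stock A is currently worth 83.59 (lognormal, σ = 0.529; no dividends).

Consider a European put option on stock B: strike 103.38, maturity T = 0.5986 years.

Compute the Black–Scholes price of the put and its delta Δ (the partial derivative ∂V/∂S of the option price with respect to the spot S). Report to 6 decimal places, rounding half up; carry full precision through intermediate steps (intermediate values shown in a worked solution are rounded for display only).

σ√T = 0.5195·√0.5986 = 0.401933
d₁ = (ln(S/K) + (r+σ²/2)T) / (σ√T) = (ln(99.22/103.38) + (0.0701+0.5195²/2)·0.5986) / 0.401933 = (-0.041072 + 0.122737) / 0.401933 = 0.203181
d₂ = d₁ − σ√T = 0.203181 − 0.401933 = -0.198752
e^{−rT} = 0.958906
N(−d₁) = 0.419497,  N(−d₂) = 0.578772
Put price V = K·e^{−rT}·N(−d₂) − S·N(−d₁) = 57.374655 − 41.622479 = 15.752176
Δ = −N(−d₁) = -0.419497

price = 15.752176
Δ = -0.419497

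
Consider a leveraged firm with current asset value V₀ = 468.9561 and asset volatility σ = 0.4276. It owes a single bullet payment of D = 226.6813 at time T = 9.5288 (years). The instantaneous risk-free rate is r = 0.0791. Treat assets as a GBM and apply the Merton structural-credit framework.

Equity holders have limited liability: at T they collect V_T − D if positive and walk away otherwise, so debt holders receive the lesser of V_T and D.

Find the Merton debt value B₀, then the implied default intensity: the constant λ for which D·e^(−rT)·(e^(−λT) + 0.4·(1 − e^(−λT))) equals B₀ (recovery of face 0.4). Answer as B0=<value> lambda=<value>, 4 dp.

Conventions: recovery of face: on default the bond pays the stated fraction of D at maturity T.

B0=89.8525 lambda=0.0320

With assets at 468.9561 and a single debt payment of 226.6813 at 9.5288 years:
d₁ = [ln(V₀/D) + (r + σ²/2)T] / (σ√T)
   = [ln(468.9561/226.6813) + (0.0791 + 0.5·0.4276²)·9.5288] / (0.4276·√9.5288)
   = [0.726964 + 1.624859] / 1.319948 = 1.781755
d₂ = d₁ − σ√T = 1.781755 − 1.319948 = 0.461807
N(d₁) = 0.962605,  N(d₂) = 0.677890,  e^(−rT) = 0.470609
E₀ = V₀·N(d₁) − D·e^(−rT)·N(d₂)
   = 468.9561·0.962605 − 226.6813·0.470609·0.677890 = 379.103562
B₀ = V₀ − E₀ = 468.9561 − 379.103562 = 89.852538
e^(−λT) = (B₀·e^(rT)/D − 0.4)/(1 − 0.4) = (89.8525·2.124907/226.6813 − 0.4)/0.6 = 0.73712664
λ = −ln(0.73712664)/9.5288 = 0.032008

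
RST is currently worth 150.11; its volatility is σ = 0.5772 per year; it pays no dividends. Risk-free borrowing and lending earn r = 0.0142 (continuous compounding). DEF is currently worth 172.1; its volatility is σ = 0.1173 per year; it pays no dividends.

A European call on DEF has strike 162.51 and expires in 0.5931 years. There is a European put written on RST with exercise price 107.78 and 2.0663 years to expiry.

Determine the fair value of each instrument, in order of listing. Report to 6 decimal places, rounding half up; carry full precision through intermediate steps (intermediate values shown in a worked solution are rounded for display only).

price(DEF call K=162.51) = 13.001361
price(RST put K=107.78) = 21.813232

[DEF call K=162.51]
σ√T = 0.1173·√0.5931 = 0.090336
d₁ = (ln(S/K) + (r+σ²/2)T) / (σ√T) = (ln(172.1/162.51) + (0.0142+0.1173²/2)·0.5931) / 0.090336 = (0.057336 + 0.012502) / 0.090336 = 0.773095
d₂ = d₁ − σ√T = 0.773095 − 0.090336 = 0.682759
e^{−rT} = 0.991613
N(d₁) = 0.780267,  N(d₂) = 0.752620
price = S·N(d₁) − K·e^{−rT}·N(d₂) = 134.283944 − 121.282583 = 13.001361
[RST put K=107.78]
σ√T = 0.5772·√2.0663 = 0.829704
d₁ = (ln(S/K) + (r+σ²/2)T) / (σ√T) = (ln(150.11/107.78) + (0.0142+0.5772²/2)·2.0663) / 0.829704 = (0.331276 + 0.373546) / 0.829704 = 0.849486
d₂ = d₁ − σ√T = 0.849486 − 0.829704 = 0.019783
e^{−rT} = 0.971085
N(−d₁) = 0.197805,  N(−d₂) = 0.492108
price = K·e^{−rT}·N(−d₂) − S·N(−d₁) = 51.505802 − 29.692570 = 21.813232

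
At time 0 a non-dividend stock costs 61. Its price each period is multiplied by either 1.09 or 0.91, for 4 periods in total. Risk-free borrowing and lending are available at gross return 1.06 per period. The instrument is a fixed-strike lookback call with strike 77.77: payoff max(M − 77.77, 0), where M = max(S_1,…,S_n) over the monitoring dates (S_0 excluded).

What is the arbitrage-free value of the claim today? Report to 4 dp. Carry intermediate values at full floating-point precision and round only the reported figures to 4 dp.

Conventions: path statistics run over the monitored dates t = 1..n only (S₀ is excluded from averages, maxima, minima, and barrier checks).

Under the martingale measure an up-move has probability p* = 0.8333; value the claim as the probability-weighted average of per-path payoffs, discounted 4 periods at R = 1.06.
Enumerate all 2^4 = 16 price paths (U = up ×1.09, D = down ×0.91); each path with k up-moves has probability p*^k·(1−p*)^(4−k).
DDDD: M=55.5100, payoff=0.0000, prob=0.000772
UDDD: M=66.4900, payoff=0.0000, prob=0.003858
DUDD: M=60.5059, payoff=0.0000, prob=0.003858
UUDD: M=72.4741, payoff=0.0000, prob=0.019290
DDUD: M=55.5100, payoff=0.0000, prob=0.003858
UDUD: M=66.4900, payoff=0.0000, prob=0.019290
DUUD: M=65.9514, payoff=0.0000, prob=0.019290
UUUD: M=78.9968, payoff=1.2268, prob=0.096451
DDDU: M=55.5100, payoff=0.0000, prob=0.003858
UDDU: M=66.4900, payoff=0.0000, prob=0.019290
DUDU: M=60.5059, payoff=0.0000, prob=0.019290
UUDU: M=72.4741, payoff=0.0000, prob=0.096451
DDUU: M=60.0158, payoff=0.0000, prob=0.019290
UDUU: M=71.8871, payoff=0.0000, prob=0.096451
DUUU: M=71.8871, payoff=0.0000, prob=0.096451
UUUU: M=86.1065, payoff=8.3365, prob=0.482253
Price = Σ prob·payoff / R^4 = 4.138615 / 1.262477 = 3.2782

price = 3.2782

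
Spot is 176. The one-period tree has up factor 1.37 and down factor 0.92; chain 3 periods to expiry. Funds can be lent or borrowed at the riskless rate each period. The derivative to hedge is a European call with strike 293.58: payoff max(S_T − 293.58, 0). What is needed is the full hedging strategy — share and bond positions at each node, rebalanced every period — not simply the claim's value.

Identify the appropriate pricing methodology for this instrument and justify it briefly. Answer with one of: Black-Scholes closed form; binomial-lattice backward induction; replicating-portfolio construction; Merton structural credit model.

Key observation: the deliverable is the dynamic trading strategy on the 3-step tree (spot 176, moves 1.37 and 0.92), so the valuation must go through the node-by-node replicating-portfolio solve.

framework: replicating-portfolio construction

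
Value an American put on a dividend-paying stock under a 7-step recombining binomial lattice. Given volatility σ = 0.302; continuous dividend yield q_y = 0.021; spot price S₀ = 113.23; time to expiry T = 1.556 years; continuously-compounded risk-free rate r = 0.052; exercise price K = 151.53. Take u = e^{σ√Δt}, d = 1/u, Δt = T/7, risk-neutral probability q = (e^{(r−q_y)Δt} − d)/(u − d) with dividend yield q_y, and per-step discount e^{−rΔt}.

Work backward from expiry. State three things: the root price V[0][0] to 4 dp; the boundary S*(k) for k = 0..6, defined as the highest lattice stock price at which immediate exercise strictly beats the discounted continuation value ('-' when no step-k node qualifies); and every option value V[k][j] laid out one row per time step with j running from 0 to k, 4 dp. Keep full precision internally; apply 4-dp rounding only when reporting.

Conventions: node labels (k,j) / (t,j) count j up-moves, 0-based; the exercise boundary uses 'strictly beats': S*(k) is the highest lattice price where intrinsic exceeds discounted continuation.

Δt=0.22229, u=1.15302, d=0.86729, q=0.48866, disc=e^(-rΔt)=0.98851
k=7 terminal: V=max(K-S,0) → 109.7370 95.9680 77.6629 53.3270 20.9736 0.0000 0.0000 0.0000
k=6: j=0 S=48.1882 intr=103.3418 cont=101.8248 V=103.3418[EX]; j=1 S=64.0640 intr=87.4660 cont=86.0229 V=87.4660[EX]; j=2 S=85.1702 intr=66.3598 cont=65.0150 V=66.3598[EX]; j=3 S=113.2300 intr=38.3000 cont=37.0859 V=38.3000[EX]; j=4 S=150.5342 intr=0.9958 cont=10.6013 V=10.6013[hold]; j=5 S=200.1284 intr=0.0000 cont=0.0000 V=0.0000[hold]; j=6 S=266.0617 intr=0.0000 cont=0.0000 V=0.0000[hold]  S*(6)=113.2300
k=5: j=0 S=55.5620 intr=95.9680 cont=94.4854 V=95.9680[EX]; j=1 S=73.8671 intr=77.6629 cont=76.2655 V=77.6629[EX]; j=2 S=98.2030 intr=53.3270 cont=52.0429 V=53.3270[EX]; j=3 S=130.5564 intr=20.9736 cont=24.4800 V=24.4800[hold]; j=4 S=173.5689 intr=0.0000 cont=5.3585 V=5.3585[hold]; j=5 S=230.7520 intr=0.0000 cont=0.0000 V=0.0000[hold]  S*(5)=98.2030
k=4: j=0 S=64.0640 intr=87.4660 cont=86.0229 V=87.4660[EX]; j=1 S=85.1702 intr=66.3598 cont=65.0150 V=66.3598[EX]; j=2 S=113.2300 intr=38.3000 cont=38.7797 V=38.7797[hold]; j=3 S=150.5342 intr=0.9958 cont=14.9621 V=14.9621[hold]; j=4 S=200.1284 intr=0.0000 cont=2.7085 V=2.7085[hold]  S*(4)=85.1702
k=3: j=0 S=73.8671 intr=77.6629 cont=76.2655 V=77.6629[EX]; j=1 S=98.2030 intr=53.3270 cont=52.2746 V=53.3270[EX]; j=2 S=130.5564 intr=20.9736 cont=26.8290 V=26.8290[hold]; j=3 S=173.5689 intr=0.0000 cont=8.8711 V=8.8711[hold]  S*(3)=98.2030
k=2: j=0 S=85.1702 intr=66.3598 cont=65.0150 V=66.3598[EX]; j=1 S=113.2300 intr=38.3000 cont=39.9144 V=39.9144[hold]; j=2 S=150.5342 intr=0.9958 cont=17.8461 V=17.8461[hold]  S*(2)=85.1702
k=1: j=0 S=98.2030 intr=53.3270 cont=52.8227 V=53.3270[EX]; j=1 S=130.5564 intr=20.9736 cont=28.7956 V=28.7956[hold]  S*(1)=98.2030
k=0: j=0 S=113.2300 intr=38.3000 cont=40.8643 V=40.8643[hold]  S*(0)=-

price = 40.8643
boundary = - 98.2030 85.1702 98.2030 85.1702 98.2030 113.2300
tree:
40.8643
53.3270 28.7956
66.3598 39.9144 17.8461
77.6629 53.3270 26.8290 8.8711
87.4660 66.3598 38.7797 14.9621 2.7085
95.9680 77.6629 53.3270 24.4800 5.3585 0.0000
103.3418 87.4660 66.3598 38.3000 10.6013 0.0000 0.0000
109.7370 95.9680 77.6629 53.3270 20.9736 0.0000 0.0000 0.0000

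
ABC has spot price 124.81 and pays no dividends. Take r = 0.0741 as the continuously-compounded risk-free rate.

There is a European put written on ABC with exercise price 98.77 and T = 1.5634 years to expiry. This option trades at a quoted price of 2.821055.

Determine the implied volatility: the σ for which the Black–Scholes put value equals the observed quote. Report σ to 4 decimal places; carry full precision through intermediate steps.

At σ = 0.2732 the Black–Scholes value reproduces the quote:
σ√T = 0.2732·√1.5634 = 0.341598
d₁ = (ln(S/K) + (r+σ²/2)T) / (σ√T) = (ln(124.81/98.77) + (0.0741+0.2732²/2)·1.5634) / 0.341598 = (0.233999 + 0.174193) / 0.341598 = 1.194945
d₂ = d₁ − σ√T = 1.194945 − 0.341598 = 0.853347
e^{−rT} = 0.890611
N(−d₁) = 0.116054,  N(−d₂) = 0.196733
V = K·e^{−rT}·N(−d₂) − S·N(−d₁) = 17.305780 − 14.484726 = 2.821055 (matching the quote); vega is positive throughout, so no other σ reproduces this price

sigma = 0.2732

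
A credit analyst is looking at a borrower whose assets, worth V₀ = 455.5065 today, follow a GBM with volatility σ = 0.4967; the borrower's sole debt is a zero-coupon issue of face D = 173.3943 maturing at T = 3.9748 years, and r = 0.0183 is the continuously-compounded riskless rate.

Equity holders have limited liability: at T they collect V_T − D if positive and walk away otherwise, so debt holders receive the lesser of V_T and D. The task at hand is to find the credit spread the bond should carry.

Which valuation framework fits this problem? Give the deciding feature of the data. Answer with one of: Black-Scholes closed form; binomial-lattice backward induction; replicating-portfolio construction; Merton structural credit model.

framework: Merton structural credit model

Key observation: with the firm-asset dynamics (V₀ = 455.5065) and a single zero-coupon liability of face 173.3943 given, debt value, spread, and default probability all derive from the option view of the balance sheet.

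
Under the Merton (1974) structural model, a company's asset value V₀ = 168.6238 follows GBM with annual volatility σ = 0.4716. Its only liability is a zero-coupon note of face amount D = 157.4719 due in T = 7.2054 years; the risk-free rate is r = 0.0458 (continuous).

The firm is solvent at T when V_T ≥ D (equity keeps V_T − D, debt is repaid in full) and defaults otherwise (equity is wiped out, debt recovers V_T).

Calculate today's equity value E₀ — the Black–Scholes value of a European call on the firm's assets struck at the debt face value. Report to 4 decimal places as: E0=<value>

With assets at 168.6238 and a single debt payment of 157.4719 at 7.2054 years:
d₁ = [ln(V₀/D) + (r + σ²/2)T] / (σ√T)
   = [ln(168.6238/157.4719) + (0.0458 + 0.5·0.4716²)·7.2054] / (0.4716·√7.2054)
   = [0.068423 + 1.131271] / 1.265910 = 0.947693
d₂ = d₁ − σ√T = 0.947693 − 1.265910 = -0.318217
N(d₁) = 0.828357,  N(d₂) = 0.375160,  e^(−rT) = 0.718918
E₀ = V₀·N(d₁) − D·e^(−rT)·N(d₂)
   = 168.6238·0.828357 − 157.4719·0.718918·0.375160 = 97.209047

E0=97.2090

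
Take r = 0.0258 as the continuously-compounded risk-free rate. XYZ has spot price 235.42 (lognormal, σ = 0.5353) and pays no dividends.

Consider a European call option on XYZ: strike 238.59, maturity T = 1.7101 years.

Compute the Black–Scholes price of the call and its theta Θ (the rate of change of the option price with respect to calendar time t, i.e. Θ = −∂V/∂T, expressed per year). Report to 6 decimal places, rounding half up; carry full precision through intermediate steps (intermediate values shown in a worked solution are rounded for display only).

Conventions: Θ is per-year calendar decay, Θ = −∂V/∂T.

price = 67.074095
Θ = -20.024240

σ√T = 0.5353·√1.7101 = 0.700016
d₁ = (ln(S/K) + (r+σ²/2)T) / (σ√T) = (ln(235.42/238.59) + (0.0258+0.5353²/2)·1.7101) / 0.700016 = (-0.013375 + 0.289132) / 0.700016 = 0.393929
d₂ = d₁ − σ√T = 0.393929 − 0.700016 = -0.306087
e^{−rT} = 0.956839
N(d₁) = 0.653183,  N(d₂) = 0.379769
Call price V = S·N(d₁) − K·e^{−rT}·N(d₂) = 153.772374 − 86.698279 = 67.074095
φ(d₁) = (1/√(2π))·e^{−d₁²/2} = 0.369159
Θ = −S·φ(d₁)·σ/(2√T) − r·K·e^{−rT}·N(d₂) = −17.787424 − 2.236816 = -20.024240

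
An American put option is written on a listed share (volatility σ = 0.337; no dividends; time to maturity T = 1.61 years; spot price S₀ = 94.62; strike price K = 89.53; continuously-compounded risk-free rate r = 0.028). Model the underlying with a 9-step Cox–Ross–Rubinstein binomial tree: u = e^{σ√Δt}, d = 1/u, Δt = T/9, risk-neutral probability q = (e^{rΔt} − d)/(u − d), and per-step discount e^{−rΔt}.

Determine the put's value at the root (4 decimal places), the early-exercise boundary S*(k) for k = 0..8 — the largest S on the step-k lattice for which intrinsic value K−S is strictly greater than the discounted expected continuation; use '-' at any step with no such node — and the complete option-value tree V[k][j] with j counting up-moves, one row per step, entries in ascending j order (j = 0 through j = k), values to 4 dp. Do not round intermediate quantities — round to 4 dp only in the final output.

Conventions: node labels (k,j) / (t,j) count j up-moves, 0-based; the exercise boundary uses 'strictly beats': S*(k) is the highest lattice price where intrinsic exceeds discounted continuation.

Δt=0.17889  u=1.15319  d=0.86716  q=0.48198  discount=0.99500
step 9 (expiry): payoffs max(K−S,0) = 63.2961 54.6427 43.1349 27.8312 7.4796 0.0000 0.0000 0.0000 0.0000 0.0000
step 8: (k=8,j=0): S=30.2528, K−S=59.2772, hold=58.8299 ⇒ V=59.2772 exercise | (k=8,j=1): S=40.2318, K−S=49.2982, hold=48.8508 ⇒ V=49.2982 exercise | (k=8,j=2): S=53.5025, K−S=36.0275, hold=35.5802 ⇒ V=36.0275 exercise | (k=8,j=3): S=71.1506, K−S=18.3794, hold=17.9321 ⇒ V=18.3794 exercise | (k=8,j=4): S=94.6200, K−S=0.0000, hold=3.8552 ⇒ V=3.8552 continue | (k=8,j=5): S=125.8309, K−S=0.0000, hold=0.0000 ⇒ V=0.0000 continue | (k=8,j=6): S=167.3369, K−S=0.0000, hold=0.0000 ⇒ V=0.0000 continue | (k=8,j=7): S=222.5338, K−S=0.0000, hold=0.0000 ⇒ V=0.0000 continue | (k=8,j=8): S=295.9377, K−S=0.0000, hold=0.0000 ⇒ V=0.0000 continue  boundary S*=71.1506
step 7: (k=7,j=0): S=34.8873, K−S=54.6427, hold=54.1953 ⇒ V=54.6427 exercise | (k=7,j=1): S=46.3951, K−S=43.1349, hold=42.6876 ⇒ V=43.1349 exercise | (k=7,j=2): S=61.6988, K−S=27.8312, hold=27.3839 ⇒ V=27.8312 exercise | (k=7,j=3): S=82.0504, K−S=7.4796, hold=11.3221 ⇒ V=11.3221 continue | (k=7,j=4): S=109.1152, K−S=0.0000, hold=1.9871 ⇒ V=1.9871 continue | (k=7,j=5): S=145.1074, K−S=0.0000, hold=0.0000 ⇒ V=0.0000 continue | (k=7,j=6): S=192.9718, K−S=0.0000, hold=0.0000 ⇒ V=0.0000 continue | (k=7,j=7): S=256.6245, K−S=0.0000, hold=0.0000 ⇒ V=0.0000 continue  boundary S*=61.6988
step 6: (k=6,j=0): S=40.2318, K−S=49.2982, hold=48.8508 ⇒ V=49.2982 exercise | (k=6,j=1): S=53.5025, K−S=36.0275, hold=35.5802 ⇒ V=36.0275 exercise | (k=6,j=2): S=71.1506, K−S=18.3794, hold=19.7749 ⇒ V=19.7749 continue | (k=6,j=3): S=94.6200, K−S=0.0000, hold=6.7887 ⇒ V=6.7887 continue | (k=6,j=4): S=125.8309, K−S=0.0000, hold=1.0242 ⇒ V=1.0242 continue | (k=6,j=5): S=167.3369, K−S=0.0000, hold=0.0000 ⇒ V=0.0000 continue | (k=6,j=6): S=222.5338, K−S=0.0000, hold=0.0000 ⇒ V=0.0000 continue  boundary S*=53.5025
step 5: (k=5,j=0): S=46.3951, K−S=43.1349, hold=42.6876 ⇒ V=43.1349 exercise | (k=5,j=1): S=61.6988, K−S=27.8312, hold=28.0531 ⇒ V=28.0531 continue | (k=5,j=2): S=82.0504, K−S=7.4796, hold=13.4483 ⇒ V=13.4483 continue | (k=5,j=3): S=109.1152, K−S=0.0000, hold=3.9903 ⇒ V=3.9903 continue | (k=5,j=4): S=145.1074, K−S=0.0000, hold=0.5279 ⇒ V=0.5279 continue | (k=5,j=5): S=192.9718, K−S=0.0000, hold=0.0000 ⇒ V=0.0000 continue  boundary S*=46.3951
step 4: (k=4,j=0): S=53.5025, K−S=36.0275, hold=35.6866 ⇒ V=36.0275 exercise | (k=4,j=1): S=71.1506, K−S=18.3794, hold=20.9089 ⇒ V=20.9089 continue | (k=4,j=2): S=94.6200, K−S=0.0000, hold=8.8453 ⇒ V=8.8453 continue | (k=4,j=3): S=125.8309, K−S=0.0000, hold=2.3099 ⇒ V=2.3099 continue | (k=4,j=4): S=167.3369, K−S=0.0000, hold=0.2721 ⇒ V=0.2721 continue  boundary S*=53.5025
step 3: (k=3,j=0): S=61.6988, K−S=27.8312, hold=28.5970 ⇒ V=28.5970 continue | (k=3,j=1): S=82.0504, K−S=7.4796, hold=15.0190 ⇒ V=15.0190 continue | (k=3,j=2): S=109.1152, K−S=0.0000, hold=5.6669 ⇒ V=5.6669 continue | (k=3,j=3): S=145.1074, K−S=0.0000, hold=1.3211 ⇒ V=1.3211 continue  boundary S*=-
step 2: (k=2,j=0): S=71.1506, K−S=18.3794, hold=21.9425 ⇒ V=21.9425 continue | (k=2,j=1): S=94.6200, K−S=0.0000, hold=10.4589 ⇒ V=10.4589 continue | (k=2,j=2): S=125.8309, K−S=0.0000, hold=3.5544 ⇒ V=3.5544 continue  boundary S*=-
step 1: (k=1,j=0): S=82.0504, K−S=7.4796, hold=16.3256 ⇒ V=16.3256 continue | (k=1,j=1): S=109.1152, K−S=0.0000, hold=7.0955 ⇒ V=7.0955 continue  boundary S*=-
step 0: (k=0,j=0): S=94.6200, K−S=0.0000, hold=11.8175 ⇒ V=11.8175 continue  boundary S*=-

price = 11.8175
boundary = - - - - 53.5025 46.3951 53.5025 61.6988 71.1506
tree:
11.8175
16.3256 7.0955
21.9425 10.4589 3.5544
28.5970 15.0190 5.6669 1.3211
36.0275 20.9089 8.8453 2.3099 0.2721
43.1349 28.0531 13.4483 3.9903 0.5279 0.0000
49.2982 36.0275 19.7749 6.7887 1.0242 0.0000 0.0000
54.6427 43.1349 27.8312 11.3221 1.9871 0.0000 0.0000 0.0000
59.2772 49.2982 36.0275 18.3794 3.8552 0.0000 0.0000 0.0000 0.0000
63.2961 54.6427 43.1349 27.8312 7.4796 0.0000 0.0000 0.0000 0.0000 0.0000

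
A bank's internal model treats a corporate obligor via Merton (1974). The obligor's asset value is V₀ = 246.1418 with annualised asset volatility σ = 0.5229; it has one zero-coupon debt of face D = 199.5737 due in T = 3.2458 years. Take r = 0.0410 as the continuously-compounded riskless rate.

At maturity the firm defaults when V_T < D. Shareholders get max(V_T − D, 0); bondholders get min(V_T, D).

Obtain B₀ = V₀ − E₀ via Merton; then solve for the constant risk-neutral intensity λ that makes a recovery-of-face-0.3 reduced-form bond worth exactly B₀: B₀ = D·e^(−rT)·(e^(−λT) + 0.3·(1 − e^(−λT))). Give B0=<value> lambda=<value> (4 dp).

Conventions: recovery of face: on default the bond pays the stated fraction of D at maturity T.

B0=129.5913 lambda=0.1418

With assets at 246.1418 and a single debt payment of 199.5737 at 3.2458 years:
d₁ = [ln(V₀/D) + (r + σ²/2)T] / (σ√T)
   = [ln(246.1418/199.5737) + (0.0410 + 0.5·0.5229²)·3.2458] / (0.5229·√3.2458)
   = [0.209724 + 0.576818] / 0.942062 = 0.834916
d₂ = d₁ − σ√T = 0.834916 − 0.942062 = -0.107146
N(d₁) = 0.798117,  N(d₂) = 0.457336,  e^(−rT) = 0.875397
E₀ = V₀·N(d₁) − D·e^(−rT)·N(d₂)
   = 246.1418·0.798117 − 199.5737·0.875397·0.457336 = 116.550540
B₀ = V₀ − E₀ = 246.1418 − 116.550540 = 129.591260
e^(−λT) = (B₀·e^(rT)/D − 0.3)/(1 − 0.3) = (129.5913·1.142339/199.5737 − 0.3)/0.7 = 0.63109567
λ = −ln(0.63109567)/3.2458 = 0.141813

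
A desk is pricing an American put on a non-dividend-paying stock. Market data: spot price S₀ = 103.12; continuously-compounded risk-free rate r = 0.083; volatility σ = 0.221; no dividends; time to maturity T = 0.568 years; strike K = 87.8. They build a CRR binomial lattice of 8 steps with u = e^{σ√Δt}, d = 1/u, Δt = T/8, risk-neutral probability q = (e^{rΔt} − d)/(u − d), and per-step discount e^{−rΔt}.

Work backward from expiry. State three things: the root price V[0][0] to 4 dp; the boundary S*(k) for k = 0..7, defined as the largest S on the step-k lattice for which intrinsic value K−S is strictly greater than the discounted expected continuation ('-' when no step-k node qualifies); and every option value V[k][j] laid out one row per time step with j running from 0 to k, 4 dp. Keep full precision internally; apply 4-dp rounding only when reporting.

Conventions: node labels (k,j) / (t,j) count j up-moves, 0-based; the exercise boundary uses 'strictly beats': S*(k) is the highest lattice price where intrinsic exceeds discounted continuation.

params: Δt=0.07100 u=1.06066 d=0.94281 q=0.53544 e^(-rΔt)=0.99412
t_8 payoffs: 23.4205 15.3737 6.3211 0.0000 0.0000 0.0000 0.0000 0.0000 0.0000
t_7: node(7,0) S=68.2845 payoff=19.5155 vs cont=18.9996 → 19.5155 [stop]  node(7,1) S=76.8194 payoff=10.9806 vs cont=10.4647 → 10.9806 [stop]  node(7,2) S=86.4211 payoff=1.3789 vs cont=2.9193 → 2.9193 [wait]  node(7,3) S=97.2229 payoff=0.0000 vs cont=0.0000 → 0.0000 [wait]  node(7,4) S=109.3748 payoff=0.0000 vs cont=0.0000 → 0.0000 [wait]  node(7,5) S=123.0456 payoff=0.0000 vs cont=0.0000 → 0.0000 [wait]  node(7,6) S=138.4251 payoff=0.0000 vs cont=0.0000 → 0.0000 [wait]  node(7,7) S=155.7270 payoff=0.0000 vs cont=0.0000 → 0.0000 [wait]  ⇒ S*(7)=76.8194
t_6: node(6,0) S=72.4263 payoff=15.3737 vs cont=14.8578 → 15.3737 [stop]  node(6,1) S=81.4789 payoff=6.3211 vs cont=6.6251 → 6.6251 [wait]  node(6,2) S=91.6630 payoff=0.0000 vs cont=1.3482 → 1.3482 [wait]  node(6,3) S=103.1200 payoff=0.0000 vs cont=0.0000 → 0.0000 [wait]  node(6,4) S=116.0090 payoff=0.0000 vs cont=0.0000 → 0.0000 [wait]  node(6,5) S=130.5090 payoff=0.0000 vs cont=0.0000 → 0.0000 [wait]  node(6,6) S=146.8214 payoff=0.0000 vs cont=0.0000 → 0.0000 [wait]  ⇒ S*(6)=72.4263
t_5: node(5,0) S=76.8194 payoff=10.9806 vs cont=10.6266 → 10.9806 [stop]  node(5,1) S=86.4211 payoff=1.3789 vs cont=3.7773 → 3.7773 [wait]  node(5,2) S=97.2229 payoff=0.0000 vs cont=0.6227 → 0.6227 [wait]  node(5,3) S=109.3748 payoff=0.0000 vs cont=0.0000 → 0.0000 [wait]  node(5,4) S=123.0456 payoff=0.0000 vs cont=0.0000 → 0.0000 [wait]  node(5,5) S=138.4251 payoff=0.0000 vs cont=0.0000 → 0.0000 [wait]  ⇒ S*(5)=76.8194
t_4: node(4,0) S=81.4789 payoff=6.3211 vs cont=7.0819 → 7.0819 [wait]  node(4,1) S=91.6630 payoff=0.0000 vs cont=2.0759 → 2.0759 [wait]  node(4,2) S=103.1200 payoff=0.0000 vs cont=0.2876 → 0.2876 [wait]  node(4,3) S=116.0090 payoff=0.0000 vs cont=0.0000 → 0.0000 [wait]  node(4,4) S=130.5090 payoff=0.0000 vs cont=0.0000 → 0.0000 [wait]  ⇒ S*(4)=-
t_3: node(3,0) S=86.4211 payoff=1.3789 vs cont=4.3756 → 4.3756 [wait]  node(3,1) S=97.2229 payoff=0.0000 vs cont=1.1118 → 1.1118 [wait]  node(3,2) S=109.3748 payoff=0.0000 vs cont=0.1328 → 0.1328 [wait]  node(3,3) S=123.0456 payoff=0.0000 vs cont=0.0000 → 0.0000 [wait]  ⇒ S*(3)=-
t_2: node(2,0) S=91.6630 payoff=0.0000 vs cont=2.6126 → 2.6126 [wait]  node(2,1) S=103.1200 payoff=0.0000 vs cont=0.5842 → 0.5842 [wait]  node(2,2) S=116.0090 payoff=0.0000 vs cont=0.0613 → 0.0613 [wait]  ⇒ S*(2)=-
t_1: node(1,0) S=97.2229 payoff=0.0000 vs cont=1.5175 → 1.5175 [wait]  node(1,1) S=109.3748 payoff=0.0000 vs cont=0.3024 → 0.3024 [wait]  ⇒ S*(1)=-
t_0: node(0,0) S=103.1200 payoff=0.0000 vs cont=0.8618 → 0.8618 [wait]  ⇒ S*(0)=-

price = 0.8618
boundary = - - - - - 76.8194 72.4263 76.8194
tree:
0.8618
1.5175 0.3024
2.6126 0.5842 0.0613
4.3756 1.1118 0.1328 0.0000
7.0819 2.0759 0.2876 0.0000 0.0000
10.9806 3.7773 0.6227 0.0000 0.0000 0.0000
15.3737 6.6251 1.3482 0.0000 0.0000 0.0000 0.0000
19.5155 10.9806 2.9193 0.0000 0.0000 0.0000 0.0000 0.0000
23.4205 15.3737 6.3211 0.0000 0.0000 0.0000 0.0000 0.0000 0.0000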